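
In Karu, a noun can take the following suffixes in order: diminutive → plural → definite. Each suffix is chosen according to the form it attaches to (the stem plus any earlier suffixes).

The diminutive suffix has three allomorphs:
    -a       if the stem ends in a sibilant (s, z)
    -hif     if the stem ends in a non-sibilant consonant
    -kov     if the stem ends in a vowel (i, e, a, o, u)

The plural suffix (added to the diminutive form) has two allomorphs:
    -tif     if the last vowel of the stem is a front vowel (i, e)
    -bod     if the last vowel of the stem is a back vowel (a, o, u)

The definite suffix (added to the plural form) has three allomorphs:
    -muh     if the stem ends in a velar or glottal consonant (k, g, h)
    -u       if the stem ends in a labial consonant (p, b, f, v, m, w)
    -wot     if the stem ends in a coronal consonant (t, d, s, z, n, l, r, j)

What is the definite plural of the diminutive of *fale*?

falekovbodwot

The final sound of *fale* is /e/, which is a vowel, so the diminutive suffix is -kov, giving *falekov*.
The diminutive form *falekov* — last vowel /o/ (a back vowel) → -bod → *falekovbod*.
Since the final consonant of the plural form *falekovbod* is /d/ (coronal), it takes -wot, giving *falekovbodwot*.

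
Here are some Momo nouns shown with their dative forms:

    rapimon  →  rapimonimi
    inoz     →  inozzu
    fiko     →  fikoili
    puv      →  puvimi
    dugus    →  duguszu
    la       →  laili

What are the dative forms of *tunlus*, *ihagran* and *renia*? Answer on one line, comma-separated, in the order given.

tunluszu, ihagranimi, reniaili

The alternation tracks the final sound of the stem — -zu when the stem ends in a sibilant (*inoz*, *dugus*); -imi when the stem ends in a non-sibilant consonant (*rapimon*, *puv*); -ili when the stem ends in a vowel (*fiko*, *la*).
*tunlus* — final sound /s/ (a sibilant) → -zu → *tunluszu*.
The final sound of *ihagran* is /n/, which is a non-sibilant consonant, so the suffix is -imi, giving *ihagranimi*.
*renia* — final sound /a/ (a vowel) → -ili → *reniaili*.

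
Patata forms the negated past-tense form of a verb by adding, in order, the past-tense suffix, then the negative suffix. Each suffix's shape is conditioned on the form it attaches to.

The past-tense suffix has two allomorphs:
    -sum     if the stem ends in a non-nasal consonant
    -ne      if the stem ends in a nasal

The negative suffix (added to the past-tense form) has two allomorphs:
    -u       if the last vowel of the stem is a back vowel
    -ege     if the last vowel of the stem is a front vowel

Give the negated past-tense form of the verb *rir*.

The final consonant of *rir* is /r/, which is non-nasal, so the past-tense suffix is -sum, giving *rirsum*.
The past-tense form *rirsum*: last vowel = /u/, a back vowel → -u → *rirsumu*.

rirsumu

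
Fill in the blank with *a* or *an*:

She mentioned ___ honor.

an

The indefinite article is chosen by the initial *sound* of the following word, not its spelling.
*honor* begins with the sound /ɒ/ (silent h) — a vowel sound.
So the article is *an*: She mentioned an honor.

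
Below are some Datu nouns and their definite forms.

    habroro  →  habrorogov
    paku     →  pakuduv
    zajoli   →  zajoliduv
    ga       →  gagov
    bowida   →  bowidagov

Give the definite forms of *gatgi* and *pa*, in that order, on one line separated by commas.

The pattern is height harmony: -duv when the last vowel of the stem is a high vowel (*paku*, *zajoli*); -gov when the last vowel of the stem is a non-high vowel (*habroro*, *ga*, *bowida*).
*gatgi* — last vowel /i/ (a high vowel) → -duv → *gatgiduv*.
The last vowel of *pa* is /a/, which is a non-high vowel, so the suffix is -gov, giving *pagov*.

gatgiduv, pagov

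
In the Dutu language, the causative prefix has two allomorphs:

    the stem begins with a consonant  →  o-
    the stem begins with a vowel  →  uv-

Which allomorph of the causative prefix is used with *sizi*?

The first sound of *sizi* is /s/, which is a consonant, so the prefix is o-.

o-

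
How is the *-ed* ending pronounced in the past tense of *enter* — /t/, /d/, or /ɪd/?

The stem *enter* ends in a voiced sound other than /d/.
The -ed suffix is realized as /ɪd/ after /t, d/; as /t/ after other voiceless consonants; and as /d/ after other voiced sounds.
So -ed on *enter* is pronounced /d/.

/d/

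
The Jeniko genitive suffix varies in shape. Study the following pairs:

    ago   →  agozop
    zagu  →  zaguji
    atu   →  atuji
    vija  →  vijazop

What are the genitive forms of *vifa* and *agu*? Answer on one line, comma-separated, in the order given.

Looking at the last vowel of each stem: -ji when the last vowel of the stem is a high vowel (*zagu*, *atu*); -zop when the last vowel of the stem is a non-high vowel (*ago*, *vija*).
The last vowel of *vifa* is /a/, which is a non-high vowel, so the suffix is -zop, giving *vifazop*.
*agu*: last vowel = /u/, a high vowel → -ji → *aguji*.

vifazop, aguji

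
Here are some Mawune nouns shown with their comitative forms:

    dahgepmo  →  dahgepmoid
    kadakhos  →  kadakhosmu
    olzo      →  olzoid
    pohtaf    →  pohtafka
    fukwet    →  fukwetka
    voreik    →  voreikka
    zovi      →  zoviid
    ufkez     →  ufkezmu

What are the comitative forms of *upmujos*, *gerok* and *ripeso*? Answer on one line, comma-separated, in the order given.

upmujosmu, gerokka, ripesoid

The alternation tracks the final sound of the stem — -mu when the stem ends in a sibilant (*kadakhos*, *ufkez*); -ka when the stem ends in a non-sibilant consonant (*pohtaf*, *fukwet*, *voreik*); -id when the stem ends in a vowel (*dahgepmo*, *olzo*, *zovi*).
*upmujos*: final sound = /s/, a sibilant → -mu → *upmujosmu*.
*gerok*: final sound = /k/, a non-sibilant consonant → -ka → *gerokka*.
The final sound of *ripeso* is /o/, which is a vowel, so the suffix is -id, giving *ripesoid*.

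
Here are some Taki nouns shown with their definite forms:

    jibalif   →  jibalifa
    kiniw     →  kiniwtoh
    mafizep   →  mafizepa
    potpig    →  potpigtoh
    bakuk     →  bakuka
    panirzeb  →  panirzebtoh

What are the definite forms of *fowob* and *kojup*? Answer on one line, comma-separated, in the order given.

fowobtoh, kojupa

Looking at the final consonant of each stem: -a when the stem ends in a voiceless consonant (*jibalif*, *mafizep*, *bakuk*); -toh when the stem ends in a voiced consonant (*kiniw*, *potpig*, *panirzeb*).
*fowob*: final consonant = /b/, voiced → -toh → *fowobtoh*.
*kojup*: final consonant = /p/, voiceless → -a → *kojupa*.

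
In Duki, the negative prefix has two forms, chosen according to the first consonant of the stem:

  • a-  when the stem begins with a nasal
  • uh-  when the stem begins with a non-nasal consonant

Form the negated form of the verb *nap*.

anap

*nap* — first consonant /n/ (a nasal) → a- → *anap*.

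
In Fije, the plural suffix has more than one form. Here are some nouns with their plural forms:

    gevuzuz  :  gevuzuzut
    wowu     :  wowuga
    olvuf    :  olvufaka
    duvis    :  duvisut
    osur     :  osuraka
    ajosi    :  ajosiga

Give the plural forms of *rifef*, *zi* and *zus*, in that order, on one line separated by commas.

The suffix is conditioned by the final sound: -ut when the stem ends in a sibilant (*gevuzuz*, *duvis*); -aka when the stem ends in a non-sibilant consonant (*olvuf*, *osur*); -ga when the stem ends in a vowel (*wowu*, *ajosi*).
*rifef* — final sound /f/ (a non-sibilant consonant) → -aka → *rifefaka*.
The final sound of *zi* is /i/, which is a vowel, so the suffix is -ga, giving *ziga*.
*zus*: final sound = /s/, a sibilant → -ut → *zusut*.

rifefaka, ziga, zusut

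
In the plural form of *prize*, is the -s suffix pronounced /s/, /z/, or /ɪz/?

/ɪz/

The stem *prize* ends in a sibilant (/s, z, ʃ, ʒ, tʃ, dʒ/).
The plural suffix surfaces as /ɪz/ after sibilants, /s/ after other voiceless consonants, and /z/ after other voiced sounds.
So the plural -s on *prize* is pronounced /ɪz/.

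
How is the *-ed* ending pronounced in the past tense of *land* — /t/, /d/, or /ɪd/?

The stem *land* ends in /t/ or /d/.
The -ed suffix is realized as /ɪd/ after /t, d/; as /t/ after other voiceless consonants; and as /d/ after other voiced sounds.
So -ed on *land* is pronounced /ɪd/.

/ɪd/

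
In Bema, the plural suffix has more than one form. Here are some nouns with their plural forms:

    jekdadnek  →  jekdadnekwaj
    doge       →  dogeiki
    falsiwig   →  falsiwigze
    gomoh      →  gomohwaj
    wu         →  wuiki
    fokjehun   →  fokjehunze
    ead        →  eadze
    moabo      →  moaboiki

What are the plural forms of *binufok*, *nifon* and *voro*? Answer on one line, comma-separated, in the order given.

The alternation tracks the final sound of the stem — -waj when the stem ends in a voiceless consonant (*jekdadnek*, *gomoh*); -ze when the stem ends in a voiced consonant (*falsiwig*, *fokjehun*, *ead*); -iki when the stem ends in a vowel (*doge*, *wu*, *moabo*).
*binufok*: final sound = /k/, a voiceless consonant → -waj → *binufokwaj*.
The final sound of *nifon* is /n/, which is a voiced consonant, so the suffix is -ze, giving *nifonze*.
*voro* — final sound /o/ (a vowel) → -iki → *voroiki*.

binufokwaj, nifonze, voroiki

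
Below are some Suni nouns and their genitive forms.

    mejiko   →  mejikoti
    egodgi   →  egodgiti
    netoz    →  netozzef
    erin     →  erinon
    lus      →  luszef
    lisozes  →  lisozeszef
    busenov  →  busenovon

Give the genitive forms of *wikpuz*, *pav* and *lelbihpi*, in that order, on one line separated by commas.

The suffix is conditioned by the final sound: -zef when the stem ends in a sibilant (*netoz*, *lus*, *lisozes*); -on when the stem ends in a non-sibilant consonant (*erin*, *busenov*); -ti when the stem ends in a vowel (*mejiko*, *egodgi*).
Since the final sound of *wikpuz* is /z/ (a sibilant), it takes -zef, giving *wikpuzzef*.
*pav* — final sound /v/ (a non-sibilant consonant) → -on → *pavon*.
*lelbihpi* — final sound /i/ (a vowel) → -ti → *lelbihpiti*.

wikpuzzef, pavon, lelbihpiti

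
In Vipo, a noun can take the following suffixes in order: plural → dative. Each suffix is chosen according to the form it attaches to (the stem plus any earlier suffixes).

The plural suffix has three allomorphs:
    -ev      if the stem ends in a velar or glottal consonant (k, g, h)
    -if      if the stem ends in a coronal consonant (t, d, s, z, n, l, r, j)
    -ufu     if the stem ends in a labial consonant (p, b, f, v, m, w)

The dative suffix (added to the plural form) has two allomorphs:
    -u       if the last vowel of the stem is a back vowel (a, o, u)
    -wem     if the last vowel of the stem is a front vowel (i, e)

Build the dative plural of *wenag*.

wenagevwem

*wenag* — final consonant /g/ (velar/glottal) → -ev → *wenagev*.
The plural form *wenagev*: last vowel = /e/, a front vowel → -wem → *wenagevwem*.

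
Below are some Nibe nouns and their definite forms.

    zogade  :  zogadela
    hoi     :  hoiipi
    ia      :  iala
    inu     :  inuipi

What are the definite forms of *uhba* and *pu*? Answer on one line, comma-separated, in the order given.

The suffix is conditioned by the last vowel: -ipi when the last vowel of the stem is a high vowel (*hoi*, *inu*); -la when the last vowel of the stem is a non-high vowel (*zogade*, *ia*).
*uhba*: last vowel = /a/, a non-high vowel → -la → *uhbala*.
Since the last vowel of *pu* is /u/ (a high vowel), it takes -ipi, giving *puipi*.

uhbala, puipi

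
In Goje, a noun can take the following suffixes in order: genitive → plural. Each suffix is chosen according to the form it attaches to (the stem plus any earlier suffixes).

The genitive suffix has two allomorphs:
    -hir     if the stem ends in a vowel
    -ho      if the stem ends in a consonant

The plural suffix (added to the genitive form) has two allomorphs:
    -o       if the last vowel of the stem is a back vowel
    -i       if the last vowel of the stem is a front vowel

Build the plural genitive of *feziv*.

*feziv* — final sound /v/ (a consonant) → -ho → *fezivho*.
The last vowel of the genitive form *fezivho* is /o/, which is a back vowel, so the plural suffix is -o, giving *fezivhoo*.

fezivhoo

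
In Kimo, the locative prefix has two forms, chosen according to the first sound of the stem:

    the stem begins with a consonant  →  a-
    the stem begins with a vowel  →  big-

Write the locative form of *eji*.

Since the first sound of *eji* is /e/ (a vowel), it takes big-, giving *bigeji*.

bigeji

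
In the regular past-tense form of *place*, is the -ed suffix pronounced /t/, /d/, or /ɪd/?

/t/

The stem *place* ends in a voiceless consonant other than /t/.
The -ed suffix is realized as /ɪd/ after /t, d/; as /t/ after other voiceless consonants; and as /d/ after other voiced sounds.
So -ed on *place* is pronounced /t/.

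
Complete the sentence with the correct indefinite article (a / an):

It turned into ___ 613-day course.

The indefinite article is chosen by the initial *sound* of the following word, not its spelling.
The number *613* is spoken "six hundred …", beginning with /sɪks/ — a consonant sound.
So the article is *a*: It turned into a 613-day course.

a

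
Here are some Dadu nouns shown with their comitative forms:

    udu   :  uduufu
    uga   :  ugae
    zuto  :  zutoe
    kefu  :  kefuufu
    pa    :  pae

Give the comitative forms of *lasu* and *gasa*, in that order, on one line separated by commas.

lasuufu, gasae

The suffix is conditioned by the last vowel: -ufu when the last vowel of the stem is a high vowel (*udu*, *kefu*); -e when the last vowel of the stem is a non-high vowel (*uga*, *zuto*, *pa*).
*lasu*: last vowel = /u/, a high vowel → -ufu → *lasuufu*.
Since the last vowel of *gasa* is /a/ (a non-high vowel), it takes -e, giving *gasae*.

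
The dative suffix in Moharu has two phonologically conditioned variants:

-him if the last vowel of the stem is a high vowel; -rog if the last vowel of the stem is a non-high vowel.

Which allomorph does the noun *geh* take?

-rog

*geh* — last vowel /e/ (a non-high vowel) → -rog.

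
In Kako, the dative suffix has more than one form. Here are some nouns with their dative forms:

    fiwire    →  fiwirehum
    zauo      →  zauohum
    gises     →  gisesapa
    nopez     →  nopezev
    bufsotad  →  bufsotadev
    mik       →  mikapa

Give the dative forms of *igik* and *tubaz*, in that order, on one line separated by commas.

The alternation tracks the final sound of the stem — -apa when the stem ends in a voiceless consonant (*gises*, *mik*); -ev when the stem ends in a voiced consonant (*nopez*, *bufsotad*); -hum when the stem ends in a vowel (*fiwire*, *zauo*).
*igik* — final sound /k/ (a voiceless consonant) → -apa → *igikapa*.
*tubaz*: final sound = /z/, a voiced consonant → -ev → *tubazev*.

igikapa, tubazev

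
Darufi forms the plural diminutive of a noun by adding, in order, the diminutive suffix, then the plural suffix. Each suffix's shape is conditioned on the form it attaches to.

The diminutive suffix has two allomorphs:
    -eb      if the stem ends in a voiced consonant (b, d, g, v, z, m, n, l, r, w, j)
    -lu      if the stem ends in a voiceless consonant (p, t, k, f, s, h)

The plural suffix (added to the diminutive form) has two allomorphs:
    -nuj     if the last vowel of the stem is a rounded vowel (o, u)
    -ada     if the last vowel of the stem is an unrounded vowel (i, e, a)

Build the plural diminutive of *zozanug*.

zozanugebada

Since the final consonant of *zozanug* is /g/ (voiced), it takes -eb, giving *zozanugeb*.
The diminutive form *zozanugeb* — last vowel /e/ (an unrounded vowel) → -ada → *zozanugebada*.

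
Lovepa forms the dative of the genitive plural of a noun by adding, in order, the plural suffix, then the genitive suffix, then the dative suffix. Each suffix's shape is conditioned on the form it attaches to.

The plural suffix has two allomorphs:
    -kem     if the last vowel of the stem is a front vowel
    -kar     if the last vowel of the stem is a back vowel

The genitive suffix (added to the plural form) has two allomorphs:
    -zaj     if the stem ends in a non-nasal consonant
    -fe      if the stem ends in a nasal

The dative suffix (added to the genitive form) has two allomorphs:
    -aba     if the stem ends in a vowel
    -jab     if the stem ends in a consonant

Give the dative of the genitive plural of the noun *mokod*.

The last vowel of *mokod* is /o/, which is a back vowel, so the plural suffix is -kar, giving *mokodkar*.
The plural form *mokodkar*: final consonant = /r/, non-nasal → -zaj → *mokodkarzaj*.
The final sound of the genitive form *mokodkarzaj* is /j/, which is a consonant, so the dative suffix is -jab, giving *mokodkarzajjab*.

mokodkarzajjab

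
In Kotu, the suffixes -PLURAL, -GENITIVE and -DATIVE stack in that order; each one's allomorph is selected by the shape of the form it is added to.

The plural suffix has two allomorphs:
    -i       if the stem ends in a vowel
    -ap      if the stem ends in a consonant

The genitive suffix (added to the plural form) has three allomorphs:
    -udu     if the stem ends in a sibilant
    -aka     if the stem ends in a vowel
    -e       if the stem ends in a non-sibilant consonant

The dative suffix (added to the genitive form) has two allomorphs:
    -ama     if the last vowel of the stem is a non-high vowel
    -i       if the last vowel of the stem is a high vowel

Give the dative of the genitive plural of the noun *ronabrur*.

ronabrurapeama

The final sound of *ronabrur* is /r/, which is a consonant, so the plural suffix is -ap, giving *ronabrurap*.
The plural form *ronabrurap*: final sound = /p/, a non-sibilant consonant → -e → *ronabrurape*.
The last vowel of the genitive form *ronabrurape* is /e/, which is a non-high vowel, so the dative suffix is -ama, giving *ronabrurapeama*.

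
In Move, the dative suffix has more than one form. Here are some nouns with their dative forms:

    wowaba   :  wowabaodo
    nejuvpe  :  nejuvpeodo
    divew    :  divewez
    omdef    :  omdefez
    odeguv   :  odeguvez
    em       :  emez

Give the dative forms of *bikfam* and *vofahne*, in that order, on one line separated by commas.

Looking at the final sound of each stem: -ez when the stem ends in a consonant (*divew*, *omdef*, *odeguv*, *em*); -odo when the stem ends in a vowel (*wowaba*, *nejuvpe*).
The final sound of *bikfam* is /m/, which is a consonant, so the suffix is -ez, giving *bikfamez*.
Since the final sound of *vofahne* is /e/ (a vowel), it takes -odo, giving *vofahneodo*.

bikfamez, vofahneodo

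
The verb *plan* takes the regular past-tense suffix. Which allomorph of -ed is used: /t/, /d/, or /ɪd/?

The stem *plan* ends in a voiced sound other than /d/.
The -ed suffix is realized as /ɪd/ after /t, d/; as /t/ after other voiceless consonants; and as /d/ after other voiced sounds.
So -ed on *plan* is pronounced /d/.

/d/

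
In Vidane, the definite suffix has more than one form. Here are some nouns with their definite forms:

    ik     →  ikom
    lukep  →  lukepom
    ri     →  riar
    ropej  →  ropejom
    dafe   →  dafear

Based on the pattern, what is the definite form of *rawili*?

The pattern is consonant vs. vowel: -om when the stem ends in a consonant (*ik*, *lukep*, *ropej*); -ar when the stem ends in a vowel (*ri*, *dafe*).
*rawili*: final sound = /i/, a vowel → -ar → *rawiliar*.

rawiliar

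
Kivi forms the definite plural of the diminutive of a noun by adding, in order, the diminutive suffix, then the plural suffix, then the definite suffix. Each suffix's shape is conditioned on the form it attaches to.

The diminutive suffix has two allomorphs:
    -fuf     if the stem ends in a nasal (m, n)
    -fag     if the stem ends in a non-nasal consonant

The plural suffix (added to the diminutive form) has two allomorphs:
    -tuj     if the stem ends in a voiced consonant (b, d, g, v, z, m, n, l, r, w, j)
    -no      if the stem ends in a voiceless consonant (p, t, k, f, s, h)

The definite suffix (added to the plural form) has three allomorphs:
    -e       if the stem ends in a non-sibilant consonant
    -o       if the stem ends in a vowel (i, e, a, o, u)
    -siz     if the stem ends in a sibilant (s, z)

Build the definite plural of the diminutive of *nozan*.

nozanfufnoo

*nozan* — final consonant /n/ (a nasal) → -fuf → *nozanfuf*.
Since the final consonant of the diminutive form *nozanfuf* is /f/ (voiceless), it takes -no, giving *nozanfufno*.
The final sound of the plural form *nozanfufno* is /o/, which is a vowel, so the definite suffix is -o, giving *nozanfufnoo*.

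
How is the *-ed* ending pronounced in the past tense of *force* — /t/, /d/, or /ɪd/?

/t/

The stem *force* ends in a voiceless consonant other than /t/.
The -ed suffix is realized as /ɪd/ after /t, d/; as /t/ after other voiceless consonants; and as /d/ after other voiced sounds.
So -ed on *force* is pronounced /t/.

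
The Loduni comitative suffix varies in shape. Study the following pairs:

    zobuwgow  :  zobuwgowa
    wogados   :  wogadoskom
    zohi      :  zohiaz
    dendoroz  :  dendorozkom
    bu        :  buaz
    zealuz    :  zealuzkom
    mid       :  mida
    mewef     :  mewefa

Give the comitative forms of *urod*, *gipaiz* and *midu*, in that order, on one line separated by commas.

The pattern is sibilance of the final sound: -kom when the stem ends in a sibilant (*wogados*, *dendoroz*, *zealuz*); -a when the stem ends in a non-sibilant consonant (*zobuwgow*, *mid*, *mewef*); -az when the stem ends in a vowel (*zohi*, *bu*).
The final sound of *urod* is /d/, which is a non-sibilant consonant, so the suffix is -a, giving *uroda*.
The final sound of *gipaiz* is /z/, which is a sibilant, so the suffix is -kom, giving *gipaizkom*.
Since the final sound of *midu* is /u/ (a vowel), it takes -az, giving *miduaz*.

uroda, gipaizkom, miduaz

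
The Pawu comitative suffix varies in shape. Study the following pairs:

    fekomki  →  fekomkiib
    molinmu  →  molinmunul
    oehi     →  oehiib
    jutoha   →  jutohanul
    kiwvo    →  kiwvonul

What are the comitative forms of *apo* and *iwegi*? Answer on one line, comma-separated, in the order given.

aponul, iwegiib

The alternation tracks the last vowel of the stem — -ib when the last vowel of the stem is a front vowel (*fekomki*, *oehi*); -nul when the last vowel of the stem is a back vowel (*molinmu*, *jutoha*, *kiwvo*).
The last vowel of *apo* is /o/, which is a back vowel, so the suffix is -nul, giving *aponul*.
*iwegi*: last vowel = /i/, a front vowel → -ib → *iwegiib*.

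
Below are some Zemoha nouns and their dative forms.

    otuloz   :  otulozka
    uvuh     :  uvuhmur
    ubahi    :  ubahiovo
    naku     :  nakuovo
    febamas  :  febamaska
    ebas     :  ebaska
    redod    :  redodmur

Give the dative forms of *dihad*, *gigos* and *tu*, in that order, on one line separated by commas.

dihadmur, gigoska, tuovo

The suffix is conditioned by the final sound: -ka when the stem ends in a sibilant (*otuloz*, *febamas*, *ebas*); -mur when the stem ends in a non-sibilant consonant (*uvuh*, *redod*); -ovo when the stem ends in a vowel (*ubahi*, *naku*).
The final sound of *dihad* is /d/, which is a non-sibilant consonant, so the suffix is -mur, giving *dihadmur*.
The final sound of *gigos* is /s/, which is a sibilant, so the suffix is -ka, giving *gigoska*.
*tu*: final sound = /u/, a vowel → -ovo → *tuovo*.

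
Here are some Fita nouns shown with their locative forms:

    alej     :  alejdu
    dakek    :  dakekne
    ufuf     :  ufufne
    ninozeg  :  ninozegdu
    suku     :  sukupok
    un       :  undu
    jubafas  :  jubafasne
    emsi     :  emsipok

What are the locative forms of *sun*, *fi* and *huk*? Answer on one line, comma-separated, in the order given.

The suffix is conditioned by the final sound: -ne when the stem ends in a voiceless consonant (*dakek*, *ufuf*, *jubafas*); -du when the stem ends in a voiced consonant (*alej*, *ninozeg*, *un*); -pok when the stem ends in a vowel (*suku*, *emsi*).
*sun* — final sound /n/ (a voiced consonant) → -du → *sundu*.
The final sound of *fi* is /i/, which is a vowel, so the suffix is -pok, giving *fipok*.
*huk* — final sound /k/ (a voiceless consonant) → -ne → *hukne*.

sundu, fipok, hukne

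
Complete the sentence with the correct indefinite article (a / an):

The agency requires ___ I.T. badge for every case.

an

The indefinite article is chosen by the initial *sound* of the following word, not its spelling.
The initialism *I.T.* is read letter by letter; the first letter, I, is pronounced /aɪ/, which begins with a vowel sound.
So the article is *an*: The agency requires an I.T. badge for every case.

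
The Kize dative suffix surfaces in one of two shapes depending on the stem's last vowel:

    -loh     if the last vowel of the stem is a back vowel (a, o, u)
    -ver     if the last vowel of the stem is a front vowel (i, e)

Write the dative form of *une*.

*une*: last vowel = /e/, a front vowel → -ver → *unever*.

unever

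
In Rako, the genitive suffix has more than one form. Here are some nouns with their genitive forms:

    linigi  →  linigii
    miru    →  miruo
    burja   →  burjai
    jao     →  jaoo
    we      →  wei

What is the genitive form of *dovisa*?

dovisai

The suffix is conditioned by the last vowel: -o when the last vowel of the stem is a rounded vowel (*miru*, *jao*); -i when the last vowel of the stem is an unrounded vowel (*linigi*, *burja*, *we*).
*dovisa* — last vowel /a/ (an unrounded vowel) → -i → *dovisai*.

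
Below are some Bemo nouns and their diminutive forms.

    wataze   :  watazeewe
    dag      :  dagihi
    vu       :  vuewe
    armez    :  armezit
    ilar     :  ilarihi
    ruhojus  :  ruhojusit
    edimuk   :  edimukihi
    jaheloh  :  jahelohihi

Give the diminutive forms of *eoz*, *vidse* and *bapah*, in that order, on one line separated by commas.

eozit, vidseewe, bapahihi

Looking at the final sound of each stem: -it when the stem ends in a sibilant (*armez*, *ruhojus*); -ihi when the stem ends in a non-sibilant consonant (*dag*, *ilar*, *edimuk*, *jaheloh*); -ewe when the stem ends in a vowel (*wataze*, *vu*).
*eoz*: final sound = /z/, a sibilant → -it → *eozit*.
*vidse*: final sound = /e/, a vowel → -ewe → *vidseewe*.
*bapah* — final sound /h/ (a non-sibilant consonant) → -ihi → *bapahihi*.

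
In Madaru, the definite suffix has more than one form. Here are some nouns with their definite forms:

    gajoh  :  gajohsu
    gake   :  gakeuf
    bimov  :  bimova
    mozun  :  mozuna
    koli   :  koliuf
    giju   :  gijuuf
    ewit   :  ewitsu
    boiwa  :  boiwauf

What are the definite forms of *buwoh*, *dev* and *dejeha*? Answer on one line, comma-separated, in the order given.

Looking at the final sound of each stem: -su when the stem ends in a voiceless consonant (*gajoh*, *ewit*); -a when the stem ends in a voiced consonant (*bimov*, *mozun*); -uf when the stem ends in a vowel (*gake*, *koli*, *giju*, *boiwa*).
The final sound of *buwoh* is /h/, which is a voiceless consonant, so the suffix is -su, giving *buwohsu*.
*dev* — final sound /v/ (a voiced consonant) → -a → *deva*.
*dejeha*: final sound = /a/, a vowel → -uf → *dejehauf*.

buwohsu, deva, dejehauf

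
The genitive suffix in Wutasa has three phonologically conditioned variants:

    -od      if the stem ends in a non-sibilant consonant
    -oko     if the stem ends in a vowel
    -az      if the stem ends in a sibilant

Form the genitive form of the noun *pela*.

pelaoko

*pela* — final sound /a/ (a vowel) → -oko → *pelaoko*.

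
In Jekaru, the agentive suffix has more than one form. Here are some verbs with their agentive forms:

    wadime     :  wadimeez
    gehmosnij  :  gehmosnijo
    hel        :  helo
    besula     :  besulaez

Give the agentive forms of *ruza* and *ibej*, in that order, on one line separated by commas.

The pattern is consonant vs. vowel: -o when the stem ends in a consonant (*gehmosnij*, *hel*); -ez when the stem ends in a vowel (*wadime*, *besula*).
Since the final sound of *ruza* is /a/ (a vowel), it takes -ez, giving *ruzaez*.
*ibej*: final sound = /j/, a consonant → -o → *ibejo*.

ruzaez, ibejo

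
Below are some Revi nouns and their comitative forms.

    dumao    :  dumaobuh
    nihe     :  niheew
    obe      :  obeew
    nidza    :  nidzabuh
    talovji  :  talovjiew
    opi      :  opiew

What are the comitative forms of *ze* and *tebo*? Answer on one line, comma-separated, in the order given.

zeew, tebobuh

The suffix is conditioned by the last vowel: -ew when the last vowel of the stem is a front vowel (*nihe*, *obe*, *talovji*, *opi*); -buh when the last vowel of the stem is a back vowel (*dumao*, *nidza*).
Since the last vowel of *ze* is /e/ (a front vowel), it takes -ew, giving *zeew*.
*tebo*: last vowel = /o/, a back vowel → -buh → *tebobuh*.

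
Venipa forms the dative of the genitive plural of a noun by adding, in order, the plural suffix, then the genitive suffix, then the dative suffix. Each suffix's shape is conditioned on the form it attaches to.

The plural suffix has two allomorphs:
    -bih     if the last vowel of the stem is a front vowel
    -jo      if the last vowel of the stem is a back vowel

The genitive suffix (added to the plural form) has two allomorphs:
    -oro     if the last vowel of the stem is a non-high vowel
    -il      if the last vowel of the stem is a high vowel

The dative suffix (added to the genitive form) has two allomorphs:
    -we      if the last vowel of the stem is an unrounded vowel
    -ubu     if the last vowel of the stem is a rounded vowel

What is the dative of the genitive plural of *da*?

*da* — last vowel /a/ (a back vowel) → -jo → *dajo*.
The plural form *dajo*: last vowel = /o/, a non-high vowel → -oro → *dajooro*.
The last vowel of the genitive form *dajooro* is /o/, which is a rounded vowel, so the dative suffix is -ubu, giving *dajooroubu*.

dajooroubu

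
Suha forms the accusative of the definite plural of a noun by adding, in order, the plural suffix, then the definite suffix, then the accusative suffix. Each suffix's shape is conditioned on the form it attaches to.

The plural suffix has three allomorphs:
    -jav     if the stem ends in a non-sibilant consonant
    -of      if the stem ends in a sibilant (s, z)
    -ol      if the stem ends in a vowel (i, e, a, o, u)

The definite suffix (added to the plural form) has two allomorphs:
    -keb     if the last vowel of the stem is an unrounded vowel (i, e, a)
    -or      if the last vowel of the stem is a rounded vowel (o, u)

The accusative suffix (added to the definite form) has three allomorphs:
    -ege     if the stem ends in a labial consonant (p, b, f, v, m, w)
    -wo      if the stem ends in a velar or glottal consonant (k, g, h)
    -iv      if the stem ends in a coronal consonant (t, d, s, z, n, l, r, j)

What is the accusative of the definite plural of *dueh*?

*dueh* — final sound /h/ (a non-sibilant consonant) → -jav → *duehjav*.
The plural form *duehjav*: last vowel = /a/, an unrounded vowel → -keb → *duehjavkeb*.
Since the final consonant of the definite form *duehjavkeb* is /b/ (labial), it takes -ege, giving *duehjavkebege*.

duehjavkebege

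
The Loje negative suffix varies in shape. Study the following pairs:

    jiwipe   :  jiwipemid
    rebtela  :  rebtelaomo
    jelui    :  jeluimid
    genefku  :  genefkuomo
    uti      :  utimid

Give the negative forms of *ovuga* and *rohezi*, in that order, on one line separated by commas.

ovugaomo, rohezimid

The pattern is front/back vowel harmony: -mid when the last vowel of the stem is a front vowel (*jiwipe*, *jelui*, *uti*); -omo when the last vowel of the stem is a back vowel (*rebtela*, *genefku*).
Since the last vowel of *ovuga* is /a/ (a back vowel), it takes -omo, giving *ovugaomo*.
Since the last vowel of *rohezi* is /i/ (a front vowel), it takes -mid, giving *rohezimid*.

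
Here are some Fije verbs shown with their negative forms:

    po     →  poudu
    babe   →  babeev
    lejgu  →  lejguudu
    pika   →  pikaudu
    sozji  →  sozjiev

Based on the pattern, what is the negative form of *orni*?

orniev

The pattern is front/back vowel harmony: -ev when the last vowel of the stem is a front vowel (*babe*, *sozji*); -udu when the last vowel of the stem is a back vowel (*po*, *lejgu*, *pika*).
The last vowel of *orni* is /i/, which is a front vowel, so the suffix is -ev, giving *orniev*.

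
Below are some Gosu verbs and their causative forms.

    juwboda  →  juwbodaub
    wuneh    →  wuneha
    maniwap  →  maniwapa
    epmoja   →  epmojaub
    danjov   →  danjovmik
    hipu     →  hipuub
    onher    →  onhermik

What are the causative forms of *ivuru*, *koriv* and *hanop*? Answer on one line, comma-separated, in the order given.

ivuruub, korivmik, hanopa

The suffix is conditioned by the final sound: -a when the stem ends in a voiceless consonant (*wuneh*, *maniwap*); -mik when the stem ends in a voiced consonant (*danjov*, *onher*); -ub when the stem ends in a vowel (*juwboda*, *epmoja*, *hipu*).
*ivuru* — final sound /u/ (a vowel) → -ub → *ivuruub*.
The final sound of *koriv* is /v/, which is a voiced consonant, so the suffix is -mik, giving *korivmik*.
*hanop*: final sound = /p/, a voiceless consonant → -a → *hanopa*.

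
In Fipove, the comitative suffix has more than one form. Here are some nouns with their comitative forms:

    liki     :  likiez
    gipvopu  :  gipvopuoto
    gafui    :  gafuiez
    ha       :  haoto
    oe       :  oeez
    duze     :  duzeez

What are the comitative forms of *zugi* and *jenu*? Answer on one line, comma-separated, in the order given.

zugiez, jenuoto

The alternation tracks the last vowel of the stem — -ez when the last vowel of the stem is a front vowel (*liki*, *gafui*, *oe*, *duze*); -oto when the last vowel of the stem is a back vowel (*gipvopu*, *ha*).
The last vowel of *zugi* is /i/, which is a front vowel, so the suffix is -ez, giving *zugiez*.
Since the last vowel of *jenu* is /u/ (a back vowel), it takes -oto, giving *jenuoto*.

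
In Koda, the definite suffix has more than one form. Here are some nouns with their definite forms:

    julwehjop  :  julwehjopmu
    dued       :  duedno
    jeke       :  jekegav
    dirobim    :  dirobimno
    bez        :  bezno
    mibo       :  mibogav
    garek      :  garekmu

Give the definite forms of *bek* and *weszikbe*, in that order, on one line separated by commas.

bekmu, weszikbegav

The alternation tracks the final sound of the stem — -mu when the stem ends in a voiceless consonant (*julwehjop*, *garek*); -no when the stem ends in a voiced consonant (*dued*, *dirobim*, *bez*); -gav when the stem ends in a vowel (*jeke*, *mibo*).
*bek*: final sound = /k/, a voiceless consonant → -mu → *bekmu*.
*weszikbe*: final sound = /e/, a vowel → -gav → *weszikbegav*.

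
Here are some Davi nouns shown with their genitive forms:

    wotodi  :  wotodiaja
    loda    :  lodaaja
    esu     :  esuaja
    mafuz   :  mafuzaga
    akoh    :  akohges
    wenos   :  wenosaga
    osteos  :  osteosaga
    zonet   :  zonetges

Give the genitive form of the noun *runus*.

runusaga

The alternation tracks the final sound of the stem — -aga when the stem ends in a sibilant (*mafuz*, *wenos*, *osteos*); -ges when the stem ends in a non-sibilant consonant (*akoh*, *zonet*); -aja when the stem ends in a vowel (*wotodi*, *loda*, *esu*).
*runus* — final sound /s/ (a sibilant) → -aga → *runusaga*.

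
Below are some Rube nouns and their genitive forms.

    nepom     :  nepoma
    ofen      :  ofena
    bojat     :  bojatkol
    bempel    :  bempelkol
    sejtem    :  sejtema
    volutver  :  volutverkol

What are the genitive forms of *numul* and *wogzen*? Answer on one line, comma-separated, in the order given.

numulkol, wogzena

The alternation tracks the final consonant of the stem — -a when the stem ends in a nasal (*nepom*, *ofen*, *sejtem*); -kol when the stem ends in a non-nasal consonant (*bojat*, *bempel*, *volutver*).
*numul* — final consonant /l/ (non-nasal) → -kol → *numulkol*.
Since the final consonant of *wogzen* is /n/ (a nasal), it takes -a, giving *wogzena*.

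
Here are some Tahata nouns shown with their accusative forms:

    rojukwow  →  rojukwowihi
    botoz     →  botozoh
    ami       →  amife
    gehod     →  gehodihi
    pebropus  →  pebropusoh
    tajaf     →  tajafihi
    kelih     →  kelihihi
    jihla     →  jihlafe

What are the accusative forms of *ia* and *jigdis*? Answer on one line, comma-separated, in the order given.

The alternation tracks the final sound of the stem — -oh when the stem ends in a sibilant (*botoz*, *pebropus*); -ihi when the stem ends in a non-sibilant consonant (*rojukwow*, *gehod*, *tajaf*, *kelih*); -fe when the stem ends in a vowel (*ami*, *jihla*).
The final sound of *ia* is /a/, which is a vowel, so the suffix is -fe, giving *iafe*.
The final sound of *jigdis* is /s/, which is a sibilant, so the suffix is -oh, giving *jigdisoh*.

iafe, jigdisoh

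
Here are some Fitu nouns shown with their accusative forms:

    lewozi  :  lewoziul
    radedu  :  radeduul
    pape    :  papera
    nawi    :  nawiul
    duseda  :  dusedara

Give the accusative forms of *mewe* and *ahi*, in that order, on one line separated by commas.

The pattern is height harmony: -ul when the last vowel of the stem is a high vowel (*lewozi*, *radedu*, *nawi*); -ra when the last vowel of the stem is a non-high vowel (*pape*, *duseda*).
The last vowel of *mewe* is /e/, which is a non-high vowel, so the suffix is -ra, giving *mewera*.
Since the last vowel of *ahi* is /i/ (a high vowel), it takes -ul, giving *ahiul*.

mewera, ahiul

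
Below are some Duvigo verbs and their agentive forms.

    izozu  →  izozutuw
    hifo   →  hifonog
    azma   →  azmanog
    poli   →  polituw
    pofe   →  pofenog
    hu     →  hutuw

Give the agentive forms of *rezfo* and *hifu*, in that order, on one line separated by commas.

Looking at the last vowel of each stem: -tuw when the last vowel of the stem is a high vowel (*izozu*, *poli*, *hu*); -nog when the last vowel of the stem is a non-high vowel (*hifo*, *azma*, *pofe*).
The last vowel of *rezfo* is /o/, which is a non-high vowel, so the suffix is -nog, giving *rezfonog*.
Since the last vowel of *hifu* is /u/ (a high vowel), it takes -tuw, giving *hifutuw*.

rezfonog, hifutuw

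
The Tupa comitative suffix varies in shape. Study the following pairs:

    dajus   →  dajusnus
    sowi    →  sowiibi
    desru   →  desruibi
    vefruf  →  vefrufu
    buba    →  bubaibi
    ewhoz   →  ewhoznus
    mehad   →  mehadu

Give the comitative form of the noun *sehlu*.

sehluibi

The pattern is sibilance of the final sound: -nus when the stem ends in a sibilant (*dajus*, *ewhoz*); -u when the stem ends in a non-sibilant consonant (*vefruf*, *mehad*); -ibi when the stem ends in a vowel (*sowi*, *desru*, *buba*).
Since the final sound of *sehlu* is /u/ (a vowel), it takes -ibi, giving *sehluibi*.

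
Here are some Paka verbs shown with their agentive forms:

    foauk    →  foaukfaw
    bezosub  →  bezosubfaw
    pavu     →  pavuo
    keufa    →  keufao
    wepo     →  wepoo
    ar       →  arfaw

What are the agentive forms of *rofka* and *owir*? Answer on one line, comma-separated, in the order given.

Looking at the final sound of each stem: -faw when the stem ends in a consonant (*foauk*, *bezosub*, *ar*); -o when the stem ends in a vowel (*pavu*, *keufa*, *wepo*).
*rofka*: final sound = /a/, a vowel → -o → *rofkao*.
Since the final sound of *owir* is /r/ (a consonant), it takes -faw, giving *owirfaw*.

rofkao, owirfaw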